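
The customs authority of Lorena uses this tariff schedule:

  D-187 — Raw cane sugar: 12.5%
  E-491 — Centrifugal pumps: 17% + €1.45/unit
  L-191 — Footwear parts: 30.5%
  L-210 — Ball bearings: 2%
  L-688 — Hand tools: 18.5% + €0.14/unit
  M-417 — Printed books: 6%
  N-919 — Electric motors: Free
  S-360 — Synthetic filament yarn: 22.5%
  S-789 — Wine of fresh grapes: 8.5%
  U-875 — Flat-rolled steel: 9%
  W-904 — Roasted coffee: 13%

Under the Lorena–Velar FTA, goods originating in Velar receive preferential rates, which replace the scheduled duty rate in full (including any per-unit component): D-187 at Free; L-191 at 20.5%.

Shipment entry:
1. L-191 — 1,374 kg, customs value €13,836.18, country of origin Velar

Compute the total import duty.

€2,836.42

Line 1 (L-191, Velar, 1,374 kg, €13,836.18):
Base rate for L-191 is 30.5%.
Origin Velar qualifies under the Lorena–Velar agreement and L-191 is covered: preferential rate 20.5% applies instead.
Duty = €13,836.18 × 20.5% = €2,836.42.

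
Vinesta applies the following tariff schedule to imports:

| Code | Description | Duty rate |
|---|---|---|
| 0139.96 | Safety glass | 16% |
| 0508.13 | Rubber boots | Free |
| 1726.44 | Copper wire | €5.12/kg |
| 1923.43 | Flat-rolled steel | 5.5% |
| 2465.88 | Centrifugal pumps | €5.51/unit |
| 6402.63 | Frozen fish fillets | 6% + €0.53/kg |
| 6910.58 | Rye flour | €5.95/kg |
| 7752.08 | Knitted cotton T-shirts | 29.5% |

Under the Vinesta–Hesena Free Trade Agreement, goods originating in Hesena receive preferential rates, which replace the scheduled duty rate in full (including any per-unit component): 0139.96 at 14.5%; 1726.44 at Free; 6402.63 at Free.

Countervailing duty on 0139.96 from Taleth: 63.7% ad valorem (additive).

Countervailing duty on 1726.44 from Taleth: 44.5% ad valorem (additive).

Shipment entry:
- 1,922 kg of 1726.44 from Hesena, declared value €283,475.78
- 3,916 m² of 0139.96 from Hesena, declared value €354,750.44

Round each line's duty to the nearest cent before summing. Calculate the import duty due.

Line 1 (1726.44, Hesena, 1,922 kg, €283,475.78):
Base rate for 1726.44 is €5.12/kg.
Origin Hesena qualifies under the Vinesta–Hesena agreement and 1726.44 is covered: preferential rate Free applies instead.
The additional-duty order on 1726.44 targets Taleth, not Hesena; it does not apply.
Duty = €283,475.78 × 0% = €0.00.
Line 2 (0139.96, Hesena, 3,916 m², €354,750.44):
Base rate for 0139.96 is 16%.
Origin Hesena qualifies under the Vinesta–Hesena agreement and 0139.96 is covered: preferential rate 14.5% applies instead.
The additional-duty order on 0139.96 targets Taleth, not Hesena; it does not apply.
Duty = €354,750.44 × 14.5% = €51,438.81.
Total = €0.00 + €51,438.81 = €51,438.81.

€51,438.81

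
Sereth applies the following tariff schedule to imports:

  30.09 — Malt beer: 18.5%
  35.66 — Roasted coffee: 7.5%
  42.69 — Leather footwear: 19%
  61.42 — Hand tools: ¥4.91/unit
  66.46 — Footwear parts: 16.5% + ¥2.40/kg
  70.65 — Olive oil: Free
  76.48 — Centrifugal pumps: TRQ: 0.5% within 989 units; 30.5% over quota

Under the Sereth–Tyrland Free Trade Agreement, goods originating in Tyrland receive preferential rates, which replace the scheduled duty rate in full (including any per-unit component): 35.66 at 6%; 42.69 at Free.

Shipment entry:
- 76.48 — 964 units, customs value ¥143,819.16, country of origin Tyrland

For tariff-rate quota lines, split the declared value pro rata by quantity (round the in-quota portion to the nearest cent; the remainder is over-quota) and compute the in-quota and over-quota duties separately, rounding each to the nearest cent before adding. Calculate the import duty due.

Line 1 (76.48, Tyrland, 964 units, ¥143,819.16):
Code 76.48 is under a tariff-rate quota (threshold 989 units). Quantity 964 units is within the quota, so the in-quota rate 0.5% applies to the full value.
Duty = ¥143,819.16 × 0.5% = ¥719.10.

¥719.10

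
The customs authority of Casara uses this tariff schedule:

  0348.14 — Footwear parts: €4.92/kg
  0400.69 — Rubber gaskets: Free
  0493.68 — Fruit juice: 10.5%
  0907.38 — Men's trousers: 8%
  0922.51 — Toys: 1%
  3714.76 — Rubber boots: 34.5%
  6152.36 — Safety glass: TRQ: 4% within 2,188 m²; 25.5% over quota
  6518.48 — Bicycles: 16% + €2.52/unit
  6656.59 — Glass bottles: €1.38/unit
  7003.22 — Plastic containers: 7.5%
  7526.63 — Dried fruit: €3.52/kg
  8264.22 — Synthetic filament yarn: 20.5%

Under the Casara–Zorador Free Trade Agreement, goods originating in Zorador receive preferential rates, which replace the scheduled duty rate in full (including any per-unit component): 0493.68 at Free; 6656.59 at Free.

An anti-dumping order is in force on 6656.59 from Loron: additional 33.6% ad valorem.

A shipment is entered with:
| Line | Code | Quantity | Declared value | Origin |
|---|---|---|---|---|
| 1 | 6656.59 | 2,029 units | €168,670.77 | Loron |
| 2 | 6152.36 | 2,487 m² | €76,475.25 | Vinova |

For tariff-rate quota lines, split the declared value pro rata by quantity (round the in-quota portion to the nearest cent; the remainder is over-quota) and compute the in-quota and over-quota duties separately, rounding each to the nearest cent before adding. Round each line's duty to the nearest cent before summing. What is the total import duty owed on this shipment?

Line 1 (6656.59, Loron, 2,029 units, €168,670.77):
Base rate for 6656.59 is €1.38/unit.
6656.59 has an FTA preferential rate, but origin Loron is not Zorador; base rate stands.
Additional duty on 6656.59 from Loron: +33.6% ad valorem. Applied ad valorem rate = 33.6%.
Duty = €168,670.77 × 33.6% + 2,029 × €1.38 = €59,473.40.
Line 2 (6152.36, Vinova, 2,487 m², €76,475.25):
Code 6152.36 is under a tariff-rate quota (threshold 2,188 m²). In-quota: 2,188 m² at 4%; over-quota: 299 m² at 25.5%.
Pro-rata value split: in-quota = €76,475.25 × 2,188/2,487 = €67,281.00; over-quota = €76,475.25 − €67,281.00 = €9,194.25.
In-quota duty = €67,281.00 × 4% = €2,691.24. Over-quota duty = €9,194.25 × 25.5% = €2,344.53.
Line duty = €2,691.24 + €2,344.53 = €5,035.77.
Total = €59,473.40 + €5,035.77 = €64,509.17.

€64,509.17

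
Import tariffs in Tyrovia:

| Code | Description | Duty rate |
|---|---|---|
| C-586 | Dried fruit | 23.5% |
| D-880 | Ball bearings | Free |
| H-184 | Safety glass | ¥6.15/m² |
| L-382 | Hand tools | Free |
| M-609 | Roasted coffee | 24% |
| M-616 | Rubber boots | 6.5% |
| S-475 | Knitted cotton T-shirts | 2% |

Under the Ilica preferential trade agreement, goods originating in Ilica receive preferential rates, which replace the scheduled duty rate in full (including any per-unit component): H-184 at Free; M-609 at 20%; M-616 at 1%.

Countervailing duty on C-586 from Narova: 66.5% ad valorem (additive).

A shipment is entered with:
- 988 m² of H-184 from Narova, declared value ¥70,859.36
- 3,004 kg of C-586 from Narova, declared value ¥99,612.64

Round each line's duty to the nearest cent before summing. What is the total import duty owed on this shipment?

Line 1 (H-184, Narova, 988 m², ¥70,859.36):
Base rate for H-184 is ¥6.15/m².
H-184 has an FTA preferential rate, but origin Narova is not Ilica; base rate stands.
Duty = 988 × ¥6.15 = ¥6,076.20.
Line 2 (C-586, Narova, 3,004 kg, ¥99,612.64):
Base rate for C-586 is 23.5%.
Additional duty on C-586 from Narova: +66.5%. Applied ad valorem rate: 23.5% + 66.5% = 90%.
Duty = ¥99,612.64 × 90% = ¥89,651.38.
Total = ¥6,076.20 + ¥89,651.38 = ¥95,727.58.

¥95,727.58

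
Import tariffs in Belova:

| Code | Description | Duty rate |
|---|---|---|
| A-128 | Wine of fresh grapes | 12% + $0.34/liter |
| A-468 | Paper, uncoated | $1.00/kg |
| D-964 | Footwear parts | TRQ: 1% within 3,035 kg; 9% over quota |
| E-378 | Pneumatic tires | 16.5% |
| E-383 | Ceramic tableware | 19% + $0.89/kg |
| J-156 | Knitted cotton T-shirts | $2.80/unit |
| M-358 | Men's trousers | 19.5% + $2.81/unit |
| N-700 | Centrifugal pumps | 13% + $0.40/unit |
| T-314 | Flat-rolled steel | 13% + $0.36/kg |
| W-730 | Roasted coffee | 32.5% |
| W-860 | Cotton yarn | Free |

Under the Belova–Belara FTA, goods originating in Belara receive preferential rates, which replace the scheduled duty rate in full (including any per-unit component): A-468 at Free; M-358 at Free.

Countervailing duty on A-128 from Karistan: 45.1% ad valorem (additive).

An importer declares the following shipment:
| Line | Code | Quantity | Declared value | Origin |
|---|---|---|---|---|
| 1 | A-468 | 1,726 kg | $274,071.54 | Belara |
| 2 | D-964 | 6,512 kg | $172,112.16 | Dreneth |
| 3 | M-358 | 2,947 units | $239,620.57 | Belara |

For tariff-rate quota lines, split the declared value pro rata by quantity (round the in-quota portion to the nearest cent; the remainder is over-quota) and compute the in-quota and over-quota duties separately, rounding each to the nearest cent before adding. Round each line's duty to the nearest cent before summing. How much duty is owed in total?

$9,072.89

Line 1 (A-468, Belara, 1,726 kg, $274,071.54):
Base rate for A-468 is $1.00/kg.
Origin Belara qualifies under the Belova–Belara agreement and A-468 is covered: preferential rate Free applies instead.
Duty = $274,071.54 × 0% = $0.00.
Line 2 (D-964, Dreneth, 6,512 kg, $172,112.16):
Code D-964 is under a tariff-rate quota (threshold 3,035 kg). In-quota: 3,035 kg at 1%; over-quota: 3,477 kg at 9%.
Pro-rata value split: in-quota = $172,112.16 × 3,035/6,512 = $80,215.05; over-quota = $172,112.16 − $80,215.05 = $91,897.11.
In-quota duty = $80,215.05 × 1% = $802.15. Over-quota duty = $91,897.11 × 9% = $8,270.74.
Line duty = $802.15 + $8,270.74 = $9,072.89.
Line 3 (M-358, Belara, 2,947 units, $239,620.57):
Base rate for M-358 is 19.5% + $2.81/unit.
Origin Belara qualifies under the Belova–Belara agreement and M-358 is covered: preferential rate Free applies instead.
Duty = $239,620.57 × 0% = $0.00.
Total = $0.00 + $9,072.89 + $0.00 = $9,072.89.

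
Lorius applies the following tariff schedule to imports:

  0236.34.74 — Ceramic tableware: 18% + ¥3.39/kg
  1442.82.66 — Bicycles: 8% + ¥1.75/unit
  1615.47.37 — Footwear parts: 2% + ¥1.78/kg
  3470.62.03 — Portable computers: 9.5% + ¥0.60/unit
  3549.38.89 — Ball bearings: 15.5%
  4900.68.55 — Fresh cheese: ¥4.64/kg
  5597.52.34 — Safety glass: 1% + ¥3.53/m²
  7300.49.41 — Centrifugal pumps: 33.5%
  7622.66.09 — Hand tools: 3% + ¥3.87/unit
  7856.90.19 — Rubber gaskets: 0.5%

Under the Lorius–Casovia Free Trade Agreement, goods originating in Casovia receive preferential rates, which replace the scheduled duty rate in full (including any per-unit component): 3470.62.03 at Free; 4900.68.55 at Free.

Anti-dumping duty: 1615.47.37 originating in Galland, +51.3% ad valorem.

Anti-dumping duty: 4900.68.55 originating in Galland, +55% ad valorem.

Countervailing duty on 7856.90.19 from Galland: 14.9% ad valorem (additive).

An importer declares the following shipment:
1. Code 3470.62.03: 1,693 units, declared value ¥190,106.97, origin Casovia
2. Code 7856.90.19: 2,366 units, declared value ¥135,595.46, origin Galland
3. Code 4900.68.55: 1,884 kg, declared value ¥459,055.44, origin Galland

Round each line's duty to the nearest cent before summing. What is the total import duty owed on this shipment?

Line 1 (3470.62.03, Casovia, 1,693 units, ¥190,106.97):
Base rate for 3470.62.03 is 9.5% + ¥0.60/unit.
Origin Casovia qualifies under the Lorius–Casovia agreement and 3470.62.03 is covered: preferential rate Free applies instead.
Duty = ¥190,106.97 × 0% = ¥0.00.
Line 2 (7856.90.19, Galland, 2,366 units, ¥135,595.46):
Base rate for 7856.90.19 is 0.5%.
Additional duty on 7856.90.19 from Galland: +14.9%. Applied ad valorem rate: 0.5% + 14.9% = 15.4%.
Duty = ¥135,595.46 × 15.4% = ¥20,881.70.
Line 3 (4900.68.55, Galland, 1,884 kg, ¥459,055.44):
Base rate for 4900.68.55 is ¥4.64/kg.
4900.68.55 has an FTA preferential rate, but origin Galland is not Casovia; base rate stands.
Additional duty on 4900.68.55 from Galland: +55% ad valorem. Applied ad valorem rate = 55%.
Duty = ¥459,055.44 × 55% + 1,884 × ¥4.64 = ¥261,222.25.
Total = ¥0.00 + ¥20,881.70 + ¥261,222.25 = ¥282,103.95.

¥282,103.95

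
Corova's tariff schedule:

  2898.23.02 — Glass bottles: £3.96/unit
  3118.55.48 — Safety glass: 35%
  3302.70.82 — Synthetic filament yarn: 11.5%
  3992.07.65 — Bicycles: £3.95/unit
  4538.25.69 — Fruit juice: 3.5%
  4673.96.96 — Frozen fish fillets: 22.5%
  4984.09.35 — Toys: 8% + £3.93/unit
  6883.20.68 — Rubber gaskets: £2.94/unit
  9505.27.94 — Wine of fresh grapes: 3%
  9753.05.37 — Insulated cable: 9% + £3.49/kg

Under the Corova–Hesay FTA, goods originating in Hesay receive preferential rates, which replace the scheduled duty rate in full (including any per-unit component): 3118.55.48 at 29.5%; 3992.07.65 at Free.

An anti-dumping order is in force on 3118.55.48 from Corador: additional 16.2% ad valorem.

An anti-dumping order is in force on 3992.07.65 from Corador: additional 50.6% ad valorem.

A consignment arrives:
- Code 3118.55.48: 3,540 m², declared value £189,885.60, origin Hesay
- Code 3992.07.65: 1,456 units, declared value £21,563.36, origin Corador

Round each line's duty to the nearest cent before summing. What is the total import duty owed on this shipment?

£72,678.51

Line 1 (3118.55.48, Hesay, 3,540 m², £189,885.60):
Base rate for 3118.55.48 is 35%.
Origin Hesay qualifies under the Corova–Hesay agreement and 3118.55.48 is covered: preferential rate 29.5% applies instead.
The additional-duty order on 3118.55.48 targets Corador, not Hesay; it does not apply.
Duty = £189,885.60 × 29.5% = £56,016.25.
Line 2 (3992.07.65, Corador, 1,456 units, £21,563.36):
Base rate for 3992.07.65 is £3.95/unit.
3992.07.65 has an FTA preferential rate, but origin Corador is not Hesay; base rate stands.
Additional duty on 3992.07.65 from Corador: +50.6% ad valorem. Applied ad valorem rate = 50.6%.
Duty = £21,563.36 × 50.6% + 1,456 × £3.95 = £16,662.26.
Total = £56,016.25 + £16,662.26 = £72,678.51.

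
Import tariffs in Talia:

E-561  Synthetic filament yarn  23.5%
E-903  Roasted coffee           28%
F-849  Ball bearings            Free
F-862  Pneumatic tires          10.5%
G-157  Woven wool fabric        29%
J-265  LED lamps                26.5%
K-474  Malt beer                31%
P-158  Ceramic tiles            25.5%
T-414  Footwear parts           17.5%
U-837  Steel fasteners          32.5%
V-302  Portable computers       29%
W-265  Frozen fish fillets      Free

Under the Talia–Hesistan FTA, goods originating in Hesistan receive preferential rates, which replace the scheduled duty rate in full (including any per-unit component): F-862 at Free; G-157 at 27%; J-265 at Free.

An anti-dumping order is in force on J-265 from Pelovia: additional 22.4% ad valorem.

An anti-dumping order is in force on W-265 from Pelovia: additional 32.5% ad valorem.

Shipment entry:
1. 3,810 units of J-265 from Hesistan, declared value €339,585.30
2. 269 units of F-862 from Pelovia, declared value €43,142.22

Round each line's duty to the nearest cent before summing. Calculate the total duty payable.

€4,529.93

Line 1 (J-265, Hesistan, 3,810 units, €339,585.30):
Base rate for J-265 is 26.5%.
Origin Hesistan qualifies under the Talia–Hesistan agreement and J-265 is covered: preferential rate Free applies instead.
The additional-duty order on J-265 targets Pelovia, not Hesistan; it does not apply.
Duty = €339,585.30 × 0% = €0.00.
Line 2 (F-862, Pelovia, 269 units, €43,142.22):
Base rate for F-862 is 10.5%.
F-862 has an FTA preferential rate, but origin Pelovia is not Hesistan; base rate stands.
Duty = €43,142.22 × 10.5% = €4,529.93.
Total = €0.00 + €4,529.93 = €4,529.93.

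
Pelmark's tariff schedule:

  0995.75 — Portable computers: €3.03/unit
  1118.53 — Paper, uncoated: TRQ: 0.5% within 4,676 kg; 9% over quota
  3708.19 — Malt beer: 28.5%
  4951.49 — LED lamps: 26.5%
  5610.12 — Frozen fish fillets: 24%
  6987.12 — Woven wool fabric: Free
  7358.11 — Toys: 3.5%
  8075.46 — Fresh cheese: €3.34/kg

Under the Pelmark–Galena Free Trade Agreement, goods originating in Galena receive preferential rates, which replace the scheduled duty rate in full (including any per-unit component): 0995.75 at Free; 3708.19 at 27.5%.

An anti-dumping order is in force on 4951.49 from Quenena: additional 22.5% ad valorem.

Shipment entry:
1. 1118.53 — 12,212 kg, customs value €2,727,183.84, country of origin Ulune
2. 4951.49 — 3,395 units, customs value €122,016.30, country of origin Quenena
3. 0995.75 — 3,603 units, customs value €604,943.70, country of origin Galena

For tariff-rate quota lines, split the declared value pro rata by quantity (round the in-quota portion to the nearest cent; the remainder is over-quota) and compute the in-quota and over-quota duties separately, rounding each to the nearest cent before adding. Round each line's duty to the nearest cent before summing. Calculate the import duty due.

Line 1 (1118.53, Ulune, 12,212 kg, €2,727,183.84):
Code 1118.53 is under a tariff-rate quota (threshold 4,676 kg). In-quota: 4,676 kg at 0.5%; over-quota: 7,536 kg at 9%.
Pro-rata value split: in-quota = €2,727,183.84 × 4,676/12,212 = €1,044,244.32; over-quota = €2,727,183.84 − €1,044,244.32 = €1,682,939.52.
In-quota duty = €1,044,244.32 × 0.5% = €5,221.22. Over-quota duty = €1,682,939.52 × 9% = €151,464.56.
Line duty = €5,221.22 + €151,464.56 = €156,685.78.
Line 2 (4951.49, Quenena, 3,395 units, €122,016.30):
Base rate for 4951.49 is 26.5%.
Additional duty on 4951.49 from Quenena: +22.5%. Applied ad valorem rate: 26.5% + 22.5% = 49%.
Duty = €122,016.30 × 49% = €59,787.99.
Line 3 (0995.75, Galena, 3,603 units, €604,943.70):
Base rate for 0995.75 is €3.03/unit.
Origin Galena qualifies under the Pelmark–Galena agreement and 0995.75 is covered: preferential rate Free applies instead.
Duty = €604,943.70 × 0% = €0.00.
Total = €156,685.78 + €59,787.99 + €0.00 = €216,473.77.

€216,473.77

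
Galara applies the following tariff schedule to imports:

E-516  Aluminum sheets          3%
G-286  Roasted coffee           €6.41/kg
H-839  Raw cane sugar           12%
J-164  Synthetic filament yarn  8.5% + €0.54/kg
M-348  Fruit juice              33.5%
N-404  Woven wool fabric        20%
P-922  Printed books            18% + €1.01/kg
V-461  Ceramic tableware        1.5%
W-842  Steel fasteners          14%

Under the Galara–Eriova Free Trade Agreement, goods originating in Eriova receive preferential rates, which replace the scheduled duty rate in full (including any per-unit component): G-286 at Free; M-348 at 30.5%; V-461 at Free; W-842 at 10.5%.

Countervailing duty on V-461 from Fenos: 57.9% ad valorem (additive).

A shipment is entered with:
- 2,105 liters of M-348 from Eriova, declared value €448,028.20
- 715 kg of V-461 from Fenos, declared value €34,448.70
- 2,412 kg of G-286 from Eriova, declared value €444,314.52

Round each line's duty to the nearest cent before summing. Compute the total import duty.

Line 1 (M-348, Eriova, 2,105 liters, €448,028.20):
Base rate for M-348 is 33.5%.
Origin Eriova qualifies under the Galara–Eriova agreement and M-348 is covered: preferential rate 30.5% applies instead.
Duty = €448,028.20 × 30.5% = €136,648.60.
Line 2 (V-461, Fenos, 715 kg, €34,448.70):
Base rate for V-461 is 1.5%.
V-461 has an FTA preferential rate, but origin Fenos is not Eriova; base rate stands.
Additional duty on V-461 from Fenos: +57.9%. Applied ad valorem rate: 1.5% + 57.9% = 59.4%.
Duty = €34,448.70 × 59.4% = €20,462.53.
Line 3 (G-286, Eriova, 2,412 kg, €444,314.52):
Base rate for G-286 is €6.41/kg.
Origin Eriova qualifies under the Galara–Eriova agreement and G-286 is covered: preferential rate Free applies instead.
Duty = €444,314.52 × 0% = €0.00.
Total = €136,648.60 + €20,462.53 + €0.00 = €157,111.13.

€157,111.13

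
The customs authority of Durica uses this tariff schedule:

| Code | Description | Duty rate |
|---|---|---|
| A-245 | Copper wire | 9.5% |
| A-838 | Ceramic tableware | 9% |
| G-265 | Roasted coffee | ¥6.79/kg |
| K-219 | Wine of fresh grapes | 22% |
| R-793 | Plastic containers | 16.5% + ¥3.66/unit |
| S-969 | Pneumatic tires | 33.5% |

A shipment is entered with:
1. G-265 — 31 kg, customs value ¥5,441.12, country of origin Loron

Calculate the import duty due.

Line 1 (G-265, Loron, 31 kg, ¥5,441.12):
Base rate for G-265 is ¥6.79/kg.
Duty = 31 × ¥6.79 = ¥210.49.

¥210.49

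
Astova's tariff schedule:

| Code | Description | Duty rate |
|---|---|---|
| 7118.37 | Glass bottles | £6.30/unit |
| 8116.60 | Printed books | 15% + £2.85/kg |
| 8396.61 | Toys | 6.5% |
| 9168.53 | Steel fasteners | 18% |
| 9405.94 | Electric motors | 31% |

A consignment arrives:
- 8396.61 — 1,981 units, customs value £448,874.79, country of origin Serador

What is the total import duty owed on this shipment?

Line 1 (8396.61, Serador, 1,981 units, £448,874.79):
Base rate for 8396.61 is 6.5%.
Duty = £448,874.79 × 6.5% = £29,176.86.

£29,176.86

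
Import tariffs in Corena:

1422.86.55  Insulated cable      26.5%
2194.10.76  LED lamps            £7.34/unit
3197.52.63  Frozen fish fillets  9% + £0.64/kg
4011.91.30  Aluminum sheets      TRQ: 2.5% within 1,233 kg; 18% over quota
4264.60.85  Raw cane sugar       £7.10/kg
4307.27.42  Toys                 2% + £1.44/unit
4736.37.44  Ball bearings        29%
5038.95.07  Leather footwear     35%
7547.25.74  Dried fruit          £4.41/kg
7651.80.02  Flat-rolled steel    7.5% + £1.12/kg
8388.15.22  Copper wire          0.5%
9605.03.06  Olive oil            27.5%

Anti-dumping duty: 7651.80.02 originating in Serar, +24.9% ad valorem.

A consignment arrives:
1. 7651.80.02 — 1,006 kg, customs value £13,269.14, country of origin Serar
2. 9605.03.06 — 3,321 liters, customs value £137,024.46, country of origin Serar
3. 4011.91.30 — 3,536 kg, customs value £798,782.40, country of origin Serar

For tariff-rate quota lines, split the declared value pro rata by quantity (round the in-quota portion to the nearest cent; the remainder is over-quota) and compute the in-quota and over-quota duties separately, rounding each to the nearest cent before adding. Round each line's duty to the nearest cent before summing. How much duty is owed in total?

Line 1 (7651.80.02, Serar, 1,006 kg, £13,269.14):
Base rate for 7651.80.02 is 7.5% + £1.12/kg.
Additional duty on 7651.80.02 from Serar: +24.9%. Applied ad valorem rate: 7.5% + 24.9% = 32.4%.
Duty = £13,269.14 × 32.4% + 1,006 × £1.12 = £5,425.92.
Line 2 (9605.03.06, Serar, 3,321 liters, £137,024.46):
Base rate for 9605.03.06 is 27.5%.
Duty = £137,024.46 × 27.5% = £37,681.73.
Line 3 (4011.91.30, Serar, 3,536 kg, £798,782.40):
Code 4011.91.30 is under a tariff-rate quota (threshold 1,233 kg). In-quota: 1,233 kg at 2.5%; over-quota: 2,303 kg at 18%.
Pro-rata value split: in-quota = £798,782.40 × 1,233/3,536 = £278,534.70; over-quota = £798,782.40 − £278,534.70 = £520,247.70.
In-quota duty = £278,534.70 × 2.5% = £6,963.37. Over-quota duty = £520,247.70 × 18% = £93,644.59.
Line duty = £6,963.37 + £93,644.59 = £100,607.96.
Total = £5,425.92 + £37,681.73 + £100,607.96 = £143,715.61.

£143,715.61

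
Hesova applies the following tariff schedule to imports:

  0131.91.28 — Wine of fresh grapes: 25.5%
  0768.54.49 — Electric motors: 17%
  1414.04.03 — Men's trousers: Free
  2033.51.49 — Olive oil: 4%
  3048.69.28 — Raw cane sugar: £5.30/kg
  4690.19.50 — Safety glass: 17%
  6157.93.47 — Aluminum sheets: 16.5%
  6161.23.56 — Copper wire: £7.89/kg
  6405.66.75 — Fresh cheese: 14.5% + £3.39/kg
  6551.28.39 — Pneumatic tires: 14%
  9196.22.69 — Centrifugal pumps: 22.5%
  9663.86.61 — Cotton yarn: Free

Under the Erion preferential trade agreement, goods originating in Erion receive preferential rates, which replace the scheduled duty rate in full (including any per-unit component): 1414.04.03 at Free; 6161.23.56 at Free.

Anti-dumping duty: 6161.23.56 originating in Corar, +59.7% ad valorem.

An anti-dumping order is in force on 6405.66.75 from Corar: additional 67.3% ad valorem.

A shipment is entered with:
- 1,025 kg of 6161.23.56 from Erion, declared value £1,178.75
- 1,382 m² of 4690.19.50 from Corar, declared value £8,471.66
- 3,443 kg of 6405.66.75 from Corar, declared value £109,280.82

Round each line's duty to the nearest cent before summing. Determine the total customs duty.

Line 1 (6161.23.56, Erion, 1,025 kg, £1,178.75):
Base rate for 6161.23.56 is £7.89/kg.
Origin Erion qualifies under the Hesova–Erion agreement and 6161.23.56 is covered: preferential rate Free applies instead.
The additional-duty order on 6161.23.56 targets Corar, not Erion; it does not apply.
Duty = £1,178.75 × 0% = £0.00.
Line 2 (4690.19.50, Corar, 1,382 m², £8,471.66):
Base rate for 4690.19.50 is 17%.
Duty = £8,471.66 × 17% = £1,440.18.
Line 3 (6405.66.75, Corar, 3,443 kg, £109,280.82):
Base rate for 6405.66.75 is 14.5% + £3.39/kg.
Additional duty on 6405.66.75 from Corar: +67.3%. Applied ad valorem rate: 14.5% + 67.3% = 81.8%.
Duty = £109,280.82 × 81.8% + 3,443 × £3.39 = £101,063.48.
Total = £0.00 + £1,440.18 + £101,063.48 = £102,503.66.

£102,503.66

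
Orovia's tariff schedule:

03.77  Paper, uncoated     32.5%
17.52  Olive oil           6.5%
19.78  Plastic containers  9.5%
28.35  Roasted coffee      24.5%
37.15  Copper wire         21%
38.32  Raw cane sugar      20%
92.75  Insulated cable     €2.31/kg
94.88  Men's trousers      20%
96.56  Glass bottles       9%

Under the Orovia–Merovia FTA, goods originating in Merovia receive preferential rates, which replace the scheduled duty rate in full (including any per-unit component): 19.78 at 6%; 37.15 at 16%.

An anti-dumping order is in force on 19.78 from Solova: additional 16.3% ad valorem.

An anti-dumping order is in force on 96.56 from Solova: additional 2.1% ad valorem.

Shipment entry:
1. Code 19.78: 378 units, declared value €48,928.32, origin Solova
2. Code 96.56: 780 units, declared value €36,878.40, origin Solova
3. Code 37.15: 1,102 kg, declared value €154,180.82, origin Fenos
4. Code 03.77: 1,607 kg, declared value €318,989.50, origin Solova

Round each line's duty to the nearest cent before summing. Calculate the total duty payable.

Line 1 (19.78, Solova, 378 units, €48,928.32):
Base rate for 19.78 is 9.5%.
19.78 has an FTA preferential rate, but origin Solova is not Merovia; base rate stands.
Additional duty on 19.78 from Solova: +16.3%. Applied ad valorem rate: 9.5% + 16.3% = 25.8%.
Duty = €48,928.32 × 25.8% = €12,623.51.
Line 2 (96.56, Solova, 780 units, €36,878.40):
Base rate for 96.56 is 9%.
Additional duty on 96.56 from Solova: +2.1%. Applied ad valorem rate: 9% + 2.1% = 11.1%.
Duty = €36,878.40 × 11.1% = €4,093.50.
Line 3 (37.15, Fenos, 1,102 kg, €154,180.82):
Base rate for 37.15 is 21%.
37.15 has an FTA preferential rate, but origin Fenos is not Merovia; base rate stands.
Duty = €154,180.82 × 21% = €32,377.97.
Line 4 (03.77, Solova, 1,607 kg, €318,989.50):
Base rate for 03.77 is 32.5%.
Duty = €318,989.50 × 32.5% = €103,671.59.
Total = €12,623.51 + €4,093.50 + €32,377.97 + €103,671.59 = €152,766.57.

€152,766.57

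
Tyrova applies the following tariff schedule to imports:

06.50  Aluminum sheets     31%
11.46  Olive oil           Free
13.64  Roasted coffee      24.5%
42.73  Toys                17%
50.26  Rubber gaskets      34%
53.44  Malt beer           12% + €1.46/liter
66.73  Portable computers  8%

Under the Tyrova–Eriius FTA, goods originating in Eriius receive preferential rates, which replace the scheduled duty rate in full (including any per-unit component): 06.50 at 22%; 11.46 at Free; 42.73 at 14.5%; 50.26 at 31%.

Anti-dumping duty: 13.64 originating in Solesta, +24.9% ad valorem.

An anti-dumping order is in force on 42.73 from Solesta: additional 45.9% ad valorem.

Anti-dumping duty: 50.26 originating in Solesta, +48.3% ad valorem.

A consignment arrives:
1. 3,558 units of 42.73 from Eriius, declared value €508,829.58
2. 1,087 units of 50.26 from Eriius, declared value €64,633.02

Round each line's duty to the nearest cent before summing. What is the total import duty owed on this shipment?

€93,816.53

Line 1 (42.73, Eriius, 3,558 units, €508,829.58):
Base rate for 42.73 is 17%.
Origin Eriius qualifies under the Tyrova–Eriius agreement and 42.73 is covered: preferential rate 14.5% applies instead.
The additional-duty order on 42.73 targets Solesta, not Eriius; it does not apply.
Duty = €508,829.58 × 14.5% = €73,780.29.
Line 2 (50.26, Eriius, 1,087 units, €64,633.02):
Base rate for 50.26 is 34%.
Origin Eriius qualifies under the Tyrova–Eriius agreement and 50.26 is covered: preferential rate 31% applies instead.
The additional-duty order on 50.26 targets Solesta, not Eriius; it does not apply.
Duty = €64,633.02 × 31% = €20,036.24.
Total = €73,780.29 + €20,036.24 = €93,816.53.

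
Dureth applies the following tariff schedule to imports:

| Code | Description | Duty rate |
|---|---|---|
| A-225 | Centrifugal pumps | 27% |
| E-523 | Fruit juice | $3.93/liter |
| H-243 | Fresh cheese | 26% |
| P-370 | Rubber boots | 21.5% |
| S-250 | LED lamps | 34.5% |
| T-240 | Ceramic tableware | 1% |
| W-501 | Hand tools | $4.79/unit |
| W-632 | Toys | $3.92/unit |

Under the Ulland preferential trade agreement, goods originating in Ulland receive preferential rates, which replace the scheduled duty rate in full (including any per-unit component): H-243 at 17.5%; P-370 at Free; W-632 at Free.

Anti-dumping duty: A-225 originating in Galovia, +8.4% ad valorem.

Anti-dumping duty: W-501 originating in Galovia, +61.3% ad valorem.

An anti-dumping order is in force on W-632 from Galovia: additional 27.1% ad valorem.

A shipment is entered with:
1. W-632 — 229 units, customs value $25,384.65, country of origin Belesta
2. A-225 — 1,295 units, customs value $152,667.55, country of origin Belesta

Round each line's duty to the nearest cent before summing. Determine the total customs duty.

$42,117.92

Line 1 (W-632, Belesta, 229 units, $25,384.65):
Base rate for W-632 is $3.92/unit.
W-632 has an FTA preferential rate, but origin Belesta is not Ulland; base rate stands.
The additional-duty order on W-632 targets Galovia, not Belesta; it does not apply.
Duty = 229 × $3.92 = $897.68.
Line 2 (A-225, Belesta, 1,295 units, $152,667.55):
Base rate for A-225 is 27%.
The additional-duty order on A-225 targets Galovia, not Belesta; it does not apply.
Duty = $152,667.55 × 27% = $41,220.24.
Total = $897.68 + $41,220.24 = $42,117.92.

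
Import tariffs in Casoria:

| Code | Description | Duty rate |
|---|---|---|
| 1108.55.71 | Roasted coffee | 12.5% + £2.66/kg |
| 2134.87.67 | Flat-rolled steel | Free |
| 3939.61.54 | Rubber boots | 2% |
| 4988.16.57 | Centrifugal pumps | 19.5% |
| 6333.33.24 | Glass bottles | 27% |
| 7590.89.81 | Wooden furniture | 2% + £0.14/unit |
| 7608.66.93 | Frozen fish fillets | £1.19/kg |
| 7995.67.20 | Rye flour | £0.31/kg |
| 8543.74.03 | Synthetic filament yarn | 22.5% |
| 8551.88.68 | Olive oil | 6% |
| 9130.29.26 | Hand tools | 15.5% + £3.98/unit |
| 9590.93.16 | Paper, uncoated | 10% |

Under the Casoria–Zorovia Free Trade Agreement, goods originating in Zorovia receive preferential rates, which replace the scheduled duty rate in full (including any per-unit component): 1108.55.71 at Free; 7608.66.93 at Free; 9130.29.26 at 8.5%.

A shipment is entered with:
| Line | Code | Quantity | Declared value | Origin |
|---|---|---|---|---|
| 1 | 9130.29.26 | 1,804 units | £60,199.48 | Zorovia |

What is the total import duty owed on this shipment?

£5,116.96

Line 1 (9130.29.26, Zorovia, 1,804 units, £60,199.48):
Base rate for 9130.29.26 is 15.5% + £3.98/unit.
Origin Zorovia qualifies under the Casoria–Zorovia agreement and 9130.29.26 is covered: preferential rate 8.5% applies instead.
Duty = £60,199.48 × 8.5% = £5,116.96.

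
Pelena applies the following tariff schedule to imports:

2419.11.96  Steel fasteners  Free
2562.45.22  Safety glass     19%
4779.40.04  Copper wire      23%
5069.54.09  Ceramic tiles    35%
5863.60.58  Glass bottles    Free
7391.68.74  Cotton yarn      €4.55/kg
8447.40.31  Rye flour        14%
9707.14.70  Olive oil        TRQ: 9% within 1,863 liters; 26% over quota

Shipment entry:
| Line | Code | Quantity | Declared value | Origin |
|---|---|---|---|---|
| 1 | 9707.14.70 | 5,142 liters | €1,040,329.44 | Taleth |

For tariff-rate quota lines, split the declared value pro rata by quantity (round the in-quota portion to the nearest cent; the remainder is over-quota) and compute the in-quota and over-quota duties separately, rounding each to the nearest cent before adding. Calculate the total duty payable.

€206,408.88

Line 1 (9707.14.70, Taleth, 5,142 liters, €1,040,329.44):
Code 9707.14.70 is under a tariff-rate quota (threshold 1,863 liters). In-quota: 1,863 liters at 9%; over-quota: 3,279 liters at 26%.
Pro-rata value split: in-quota = €1,040,329.44 × 1,863/5,142 = €376,922.16; over-quota = €1,040,329.44 − €376,922.16 = €663,407.28.
In-quota duty = €376,922.16 × 9% = €33,922.99. Over-quota duty = €663,407.28 × 26% = €172,485.89.
Line duty = €33,922.99 + €172,485.89 = €206,408.88.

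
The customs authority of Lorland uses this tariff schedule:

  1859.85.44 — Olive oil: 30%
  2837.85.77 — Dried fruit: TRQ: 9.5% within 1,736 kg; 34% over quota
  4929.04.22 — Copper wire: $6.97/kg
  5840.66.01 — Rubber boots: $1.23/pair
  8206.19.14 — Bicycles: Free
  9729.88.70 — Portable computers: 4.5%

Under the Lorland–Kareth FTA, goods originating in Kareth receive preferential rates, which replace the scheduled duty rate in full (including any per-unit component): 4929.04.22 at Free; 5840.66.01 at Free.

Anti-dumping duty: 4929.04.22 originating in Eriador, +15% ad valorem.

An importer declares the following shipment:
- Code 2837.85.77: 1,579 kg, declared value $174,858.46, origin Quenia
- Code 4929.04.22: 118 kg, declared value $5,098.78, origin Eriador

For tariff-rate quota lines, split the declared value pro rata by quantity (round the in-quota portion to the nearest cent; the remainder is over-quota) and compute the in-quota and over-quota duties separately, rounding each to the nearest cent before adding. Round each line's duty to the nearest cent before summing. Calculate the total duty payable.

Line 1 (2837.85.77, Quenia, 1,579 kg, $174,858.46):
Code 2837.85.77 is under a tariff-rate quota (threshold 1,736 kg). Quantity 1,579 kg is within the quota, so the in-quota rate 9.5% applies to the full value.
Duty = $174,858.46 × 9.5% = $16,611.55.
Line 2 (4929.04.22, Eriador, 118 kg, $5,098.78):
Base rate for 4929.04.22 is $6.97/kg.
4929.04.22 has an FTA preferential rate, but origin Eriador is not Kareth; base rate stands.
Additional duty on 4929.04.22 from Eriador: +15% ad valorem. Applied ad valorem rate = 15%.
Duty = $5,098.78 × 15% + 118 × $6.97 = $1,587.28.
Total = $16,611.55 + $1,587.28 = $18,198.83.

$18,198.83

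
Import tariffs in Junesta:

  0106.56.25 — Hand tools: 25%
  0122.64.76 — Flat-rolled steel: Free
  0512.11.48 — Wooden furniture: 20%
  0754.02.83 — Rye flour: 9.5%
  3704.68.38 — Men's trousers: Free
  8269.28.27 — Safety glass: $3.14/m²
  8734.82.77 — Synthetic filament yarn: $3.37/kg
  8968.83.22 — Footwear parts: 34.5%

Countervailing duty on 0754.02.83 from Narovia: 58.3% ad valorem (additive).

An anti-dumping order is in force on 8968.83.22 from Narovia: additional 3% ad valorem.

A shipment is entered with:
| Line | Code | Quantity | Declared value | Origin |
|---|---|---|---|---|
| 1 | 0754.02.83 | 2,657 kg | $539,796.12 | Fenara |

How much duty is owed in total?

Line 1 (0754.02.83, Fenara, 2,657 kg, $539,796.12):
Base rate for 0754.02.83 is 9.5%.
The additional-duty order on 0754.02.83 targets Narovia, not Fenara; it does not apply.
Duty = $539,796.12 × 9.5% = $51,280.63.

$51,280.63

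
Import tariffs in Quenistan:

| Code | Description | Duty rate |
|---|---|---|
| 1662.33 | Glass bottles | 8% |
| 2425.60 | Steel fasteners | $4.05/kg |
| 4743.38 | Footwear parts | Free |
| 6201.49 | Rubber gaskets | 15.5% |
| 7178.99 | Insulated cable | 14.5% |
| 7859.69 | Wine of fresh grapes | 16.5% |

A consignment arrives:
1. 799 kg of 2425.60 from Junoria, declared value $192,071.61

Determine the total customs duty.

$3,235.95

Line 1 (2425.60, Junoria, 799 kg, $192,071.61):
Base rate for 2425.60 is $4.05/kg.
Duty = 799 × $4.05 = $3,235.95.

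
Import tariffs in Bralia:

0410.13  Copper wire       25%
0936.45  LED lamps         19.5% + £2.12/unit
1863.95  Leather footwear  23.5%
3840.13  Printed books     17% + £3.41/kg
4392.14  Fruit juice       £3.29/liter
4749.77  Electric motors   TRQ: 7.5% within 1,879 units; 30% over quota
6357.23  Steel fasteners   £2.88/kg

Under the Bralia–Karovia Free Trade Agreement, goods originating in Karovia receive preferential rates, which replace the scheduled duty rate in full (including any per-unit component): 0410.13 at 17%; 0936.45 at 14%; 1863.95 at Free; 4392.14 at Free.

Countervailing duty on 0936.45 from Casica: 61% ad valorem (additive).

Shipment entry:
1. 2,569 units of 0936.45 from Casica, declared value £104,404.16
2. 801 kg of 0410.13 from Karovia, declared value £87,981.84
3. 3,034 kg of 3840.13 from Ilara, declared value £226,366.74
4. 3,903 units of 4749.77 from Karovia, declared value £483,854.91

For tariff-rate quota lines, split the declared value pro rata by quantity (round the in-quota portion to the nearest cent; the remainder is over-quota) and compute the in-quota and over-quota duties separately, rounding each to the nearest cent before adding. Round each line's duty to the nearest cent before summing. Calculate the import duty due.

£246,021.88

Line 1 (0936.45, Casica, 2,569 units, £104,404.16):
Base rate for 0936.45 is 19.5% + £2.12/unit.
0936.45 has an FTA preferential rate, but origin Casica is not Karovia; base rate stands.
Additional duty on 0936.45 from Casica: +61%. Applied ad valorem rate: 19.5% + 61% = 80.5%.
Duty = £104,404.16 × 80.5% + 2,569 × £2.12 = £89,491.63.
Line 2 (0410.13, Karovia, 801 kg, £87,981.84):
Base rate for 0410.13 is 25%.
Origin Karovia qualifies under the Bralia–Karovia agreement and 0410.13 is covered: preferential rate 17% applies instead.
Duty = £87,981.84 × 17% = £14,956.91.
Line 3 (3840.13, Ilara, 3,034 kg, £226,366.74):
Base rate for 3840.13 is 17% + £3.41/kg.
Duty = £226,366.74 × 17% + 3,034 × £3.41 = £48,828.29.
Line 4 (4749.77, Karovia, 3,903 units, £483,854.91):
Code 4749.77 is under a tariff-rate quota (threshold 1,879 units). In-quota: 1,879 units at 7.5%; over-quota: 2,024 units at 30%.
Pro-rata value split: in-quota = £483,854.91 × 1,879/3,903 = £232,939.63; over-quota = £483,854.91 − £232,939.63 = £250,915.28.
In-quota duty = £232,939.63 × 7.5% = £17,470.47. Over-quota duty = £250,915.28 × 30% = £75,274.58.
Line duty = £17,470.47 + £75,274.58 = £92,745.05.
Total = £89,491.63 + £14,956.91 + £48,828.29 + £92,745.05 = £246,021.88.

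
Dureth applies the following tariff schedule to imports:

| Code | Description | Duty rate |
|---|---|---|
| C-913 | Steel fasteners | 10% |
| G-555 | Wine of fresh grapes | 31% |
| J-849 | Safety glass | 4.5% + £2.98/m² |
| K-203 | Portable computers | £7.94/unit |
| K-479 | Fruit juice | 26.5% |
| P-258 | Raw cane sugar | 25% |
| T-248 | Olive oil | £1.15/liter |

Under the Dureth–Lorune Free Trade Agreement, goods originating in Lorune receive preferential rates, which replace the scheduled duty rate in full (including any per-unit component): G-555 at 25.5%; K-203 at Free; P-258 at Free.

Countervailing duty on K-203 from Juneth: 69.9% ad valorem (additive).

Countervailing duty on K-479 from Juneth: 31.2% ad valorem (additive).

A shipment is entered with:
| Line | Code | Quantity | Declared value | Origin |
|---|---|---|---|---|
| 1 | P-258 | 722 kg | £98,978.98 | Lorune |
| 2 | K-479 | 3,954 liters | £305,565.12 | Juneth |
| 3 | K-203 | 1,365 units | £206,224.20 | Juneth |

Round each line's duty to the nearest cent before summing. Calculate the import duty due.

Line 1 (P-258, Lorune, 722 kg, £98,978.98):
Base rate for P-258 is 25%.
Origin Lorune qualifies under the Dureth–Lorune agreement and P-258 is covered: preferential rate Free applies instead.
Duty = £98,978.98 × 0% = £0.00.
Line 2 (K-479, Juneth, 3,954 liters, £305,565.12):
Base rate for K-479 is 26.5%.
Additional duty on K-479 from Juneth: +31.2%. Applied ad valorem rate: 26.5% + 31.2% = 57.7%.
Duty = £305,565.12 × 57.7% = £176,311.07.
Line 3 (K-203, Juneth, 1,365 units, £206,224.20):
Base rate for K-203 is £7.94/unit.
K-203 has an FTA preferential rate, but origin Juneth is not Lorune; base rate stands.
Additional duty on K-203 from Juneth: +69.9% ad valorem. Applied ad valorem rate = 69.9%.
Duty = £206,224.20 × 69.9% + 1,365 × £7.94 = £154,988.82.
Total = £0.00 + £176,311.07 + £154,988.82 = £331,299.89.

£331,299.89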